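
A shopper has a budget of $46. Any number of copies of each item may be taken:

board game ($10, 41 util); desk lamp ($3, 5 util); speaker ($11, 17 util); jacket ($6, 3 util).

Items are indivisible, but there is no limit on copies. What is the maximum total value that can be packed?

174 util

Best value-per-unit is board game at 41/10; filling with it alone gives 4×41 = 164.
Optimal mix: 4×board game + 2×desk lamp → cost 46, value 174.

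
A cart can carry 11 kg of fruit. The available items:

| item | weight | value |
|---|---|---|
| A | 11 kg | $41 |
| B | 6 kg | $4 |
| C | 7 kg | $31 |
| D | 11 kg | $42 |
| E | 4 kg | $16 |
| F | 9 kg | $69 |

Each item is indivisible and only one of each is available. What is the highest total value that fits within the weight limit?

Check high-value combinations within 11 kg:
- F: weight 9, value 69
- C+E: weight 7+4=11, value 31+16=47
- D: weight 11, value 42
Best: $69.

$69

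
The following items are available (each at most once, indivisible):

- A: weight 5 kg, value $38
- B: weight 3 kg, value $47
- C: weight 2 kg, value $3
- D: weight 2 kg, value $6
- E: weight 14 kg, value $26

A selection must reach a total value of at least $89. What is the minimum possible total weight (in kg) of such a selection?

10

Subsets with value ≥ 89, sorted by total weight:
- A+B+D: weight 10, value 91
- A+B+C+D: weight 12, value 94
Minimum weight: 10 kg.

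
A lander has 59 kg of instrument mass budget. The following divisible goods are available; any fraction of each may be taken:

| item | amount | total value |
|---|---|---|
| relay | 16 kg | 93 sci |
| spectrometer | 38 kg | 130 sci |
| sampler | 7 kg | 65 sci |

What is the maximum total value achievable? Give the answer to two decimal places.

Take in order of value per unit:
- sampler (65/7 per unit): all 7 → value 65, running total 65.00
- relay (93/16 per unit): all 16 → value 93, running total 158.00
- spectrometer (130/38 per unit): 36 of 38 → value 36×130/38 = 123.1579, running total 281.16
Total 281.16.

281.16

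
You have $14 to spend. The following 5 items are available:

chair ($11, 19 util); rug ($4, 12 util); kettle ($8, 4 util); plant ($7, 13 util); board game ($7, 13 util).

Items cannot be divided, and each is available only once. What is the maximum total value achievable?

This is a 0/1 knapsack; check combinations near the capacity.
- plant+board game: cost 7+7=14, value 13+13=26
- rug+plant: cost 4+7=11, value 12+13=25
- rug+board game: cost 4+7=11, value 12+13=25
- chair: cost 11, value 19
Best: 26 util.

26 util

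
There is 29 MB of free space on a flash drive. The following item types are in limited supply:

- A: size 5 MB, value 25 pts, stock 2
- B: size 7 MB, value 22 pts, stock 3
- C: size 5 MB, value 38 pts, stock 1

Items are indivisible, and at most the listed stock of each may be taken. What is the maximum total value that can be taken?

Best selections within size 29 and stock limits:
- 2×A + 2×B + 1×C: size 29, value 132
- 2×A + 1×B + 1×C: size 22, value 110
- 1×A + 2×B + 1×C: size 24, value 107
- 3×B + 1×C: size 26, value 104
Best: 132 pts.

132 pts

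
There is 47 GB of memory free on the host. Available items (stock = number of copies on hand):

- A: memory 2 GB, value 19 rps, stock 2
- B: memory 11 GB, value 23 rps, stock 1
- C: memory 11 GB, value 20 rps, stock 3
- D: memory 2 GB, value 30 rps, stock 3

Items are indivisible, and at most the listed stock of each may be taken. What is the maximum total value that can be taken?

191 rps

Top feasible selections:
- 2×A + 1×B + 2×C + 3×D: memory 43, value 191
- 2×A + 3×C + 3×D: memory 43, value 188
Best: 191 rps.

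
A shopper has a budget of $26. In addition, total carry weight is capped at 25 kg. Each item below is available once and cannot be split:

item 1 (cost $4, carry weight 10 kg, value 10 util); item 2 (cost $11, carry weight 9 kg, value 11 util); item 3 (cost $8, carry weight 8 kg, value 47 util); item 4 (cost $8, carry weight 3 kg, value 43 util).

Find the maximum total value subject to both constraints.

Feasible sets respecting both limits:
- item 1+item 3+item 4: cost 20, carry weight 21, value 100
- item 3+item 4: cost 16, carry weight 11, value 90
- item 1+item 2+item 4: cost 23, carry weight 22, value 64
Best: 100 util.

100 util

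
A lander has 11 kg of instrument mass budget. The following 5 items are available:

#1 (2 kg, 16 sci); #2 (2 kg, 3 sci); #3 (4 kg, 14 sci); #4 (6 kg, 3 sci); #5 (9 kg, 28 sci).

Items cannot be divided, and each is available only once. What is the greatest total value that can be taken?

Check high-value combinations within 11 kg:
- #1+#5: mass 2+9=11, value 16+28=44
- #1+#2+#3: mass 2+2+4=8, value 16+3+14=33
- #2+#5: mass 2+9=11, value 3+28=31
- #1+#3: mass 2+4=6, value 16+14=30
Best: 44 sci.

44 sci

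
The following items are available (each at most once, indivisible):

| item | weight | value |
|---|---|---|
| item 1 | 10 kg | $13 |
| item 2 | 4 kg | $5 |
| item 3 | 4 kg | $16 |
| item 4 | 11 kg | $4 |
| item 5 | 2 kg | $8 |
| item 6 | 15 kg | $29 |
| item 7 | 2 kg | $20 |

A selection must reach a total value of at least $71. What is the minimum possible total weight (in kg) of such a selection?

Subsets with value ≥ 71, sorted by total weight:
- item 3+item 5+item 6+item 7: weight 23, value 73
- item 2+item 3+item 5+item 6+item 7: weight 27, value 78
- item 1+item 3+item 6+item 7: weight 31, value 78
- item 1+item 3+item 5+item 6+item 7: weight 33, value 86
Minimum weight: 23 kg.

23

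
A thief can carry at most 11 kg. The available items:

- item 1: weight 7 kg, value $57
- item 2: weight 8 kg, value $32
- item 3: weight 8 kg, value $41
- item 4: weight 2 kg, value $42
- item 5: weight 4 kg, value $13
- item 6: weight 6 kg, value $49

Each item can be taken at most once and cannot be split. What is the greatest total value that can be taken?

$99

Check high-value combinations within 11 kg:
- item 1+item 4: weight 7+2=9, value 57+42=99
- item 4+item 6: weight 2+6=8, value 42+49=91
- item 3+item 4: weight 8+2=10, value 41+42=83
Best: $99.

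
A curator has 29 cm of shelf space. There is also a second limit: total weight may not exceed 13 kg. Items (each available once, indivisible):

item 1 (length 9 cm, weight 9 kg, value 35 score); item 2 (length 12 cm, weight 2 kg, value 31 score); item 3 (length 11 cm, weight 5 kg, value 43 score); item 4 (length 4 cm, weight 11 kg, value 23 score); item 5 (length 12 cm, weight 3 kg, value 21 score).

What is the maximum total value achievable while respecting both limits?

Feasible sets respecting both limits:
- item 2+item 3: length 23, weight 7, value 74
- item 1+item 2: length 21, weight 11, value 66
- item 3+item 5: length 23, weight 8, value 64
- item 1+item 5: length 21, weight 12, value 56
Best: 74 score.

74 score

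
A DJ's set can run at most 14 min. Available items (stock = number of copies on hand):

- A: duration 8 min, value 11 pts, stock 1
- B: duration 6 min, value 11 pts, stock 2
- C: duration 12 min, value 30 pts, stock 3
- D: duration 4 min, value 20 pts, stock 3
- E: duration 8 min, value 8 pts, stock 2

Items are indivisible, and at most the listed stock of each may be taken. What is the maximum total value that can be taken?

60 pts

Top feasible selections:
- 3×D: duration 12, value 60
- 1×B + 2×D: duration 14, value 51
- 2×D: duration 8, value 40
Best: 60 pts.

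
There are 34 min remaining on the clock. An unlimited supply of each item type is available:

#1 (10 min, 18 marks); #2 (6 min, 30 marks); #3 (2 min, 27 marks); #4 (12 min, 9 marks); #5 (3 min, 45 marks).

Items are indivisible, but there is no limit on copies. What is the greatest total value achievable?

Best value-per-unit is #5 at 45/3; filling with it alone gives 11×45 = 495.
Optimal mix: 2×#3 + 10×#5 → time 34, value 504.

504 marks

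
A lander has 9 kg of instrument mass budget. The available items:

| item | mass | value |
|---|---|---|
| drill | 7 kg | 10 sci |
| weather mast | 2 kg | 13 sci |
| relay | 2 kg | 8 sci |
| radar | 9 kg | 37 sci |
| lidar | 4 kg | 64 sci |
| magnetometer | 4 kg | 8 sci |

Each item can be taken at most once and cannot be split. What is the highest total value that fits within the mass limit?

85 sci

Check high-value combinations within 9 kg:
- weather mast+relay+lidar: mass 2+2+4=8, value 13+8+64=85
- weather mast+lidar: mass 2+4=6, value 13+64=77
- relay+lidar: mass 2+4=6, value 8+64=72
Best: 85 sci.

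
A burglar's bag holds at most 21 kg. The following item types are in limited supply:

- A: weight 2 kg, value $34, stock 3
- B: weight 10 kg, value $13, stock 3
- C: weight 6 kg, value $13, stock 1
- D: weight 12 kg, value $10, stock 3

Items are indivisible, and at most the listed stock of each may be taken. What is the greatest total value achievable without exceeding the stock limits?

Top feasible selections:
- 3×A + 1×C: weight 12, value 115
- 3×A + 1×B: weight 16, value 115
- 3×A + 1×D: weight 18, value 112
Best: $115.

$115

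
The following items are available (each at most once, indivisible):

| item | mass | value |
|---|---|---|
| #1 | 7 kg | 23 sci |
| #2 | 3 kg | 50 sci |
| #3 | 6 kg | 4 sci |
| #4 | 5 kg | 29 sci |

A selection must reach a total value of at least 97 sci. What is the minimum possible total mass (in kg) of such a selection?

15

Subsets with value ≥ 97, sorted by total mass:
- #1+#2+#4: mass 15, value 102
- #1+#2+#3+#4: mass 21, value 106
Minimum mass: 15 kg.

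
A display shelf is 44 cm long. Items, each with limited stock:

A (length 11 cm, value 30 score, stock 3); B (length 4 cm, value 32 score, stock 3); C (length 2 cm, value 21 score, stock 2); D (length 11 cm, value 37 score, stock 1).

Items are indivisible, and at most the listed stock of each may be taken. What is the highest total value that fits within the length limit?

Best selections within length 44 and stock limits:
- 1×A + 3×B + 2×C + 1×D: length 38, value 205
- 2×A + 3×B + 2×C: length 38, value 198
Best: 205 score.

205 score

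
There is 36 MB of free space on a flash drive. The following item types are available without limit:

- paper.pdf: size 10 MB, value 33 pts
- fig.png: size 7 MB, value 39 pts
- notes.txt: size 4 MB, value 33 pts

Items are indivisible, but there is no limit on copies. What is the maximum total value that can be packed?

297 pts

Best value-per-unit is notes.txt at 33/4, and filling with it alone uses size 9×4=36. No mix of the others beats 9×33 = 297.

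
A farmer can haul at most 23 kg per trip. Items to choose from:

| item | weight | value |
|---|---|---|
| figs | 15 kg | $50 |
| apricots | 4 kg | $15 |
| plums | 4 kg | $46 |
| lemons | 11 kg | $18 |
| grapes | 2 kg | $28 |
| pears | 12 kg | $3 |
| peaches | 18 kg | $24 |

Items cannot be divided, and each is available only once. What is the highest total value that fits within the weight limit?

$124

Check high-value combinations within 23 kg:
- figs+plums+grapes: weight 15+4+2=21, value 50+46+28=124
- figs+apricots+plums: weight 15+4+4=23, value 50+15+46=111
- apricots+plums+lemons+grapes: weight 4+4+11+2=21, value 15+46+18+28=107
Best: $124.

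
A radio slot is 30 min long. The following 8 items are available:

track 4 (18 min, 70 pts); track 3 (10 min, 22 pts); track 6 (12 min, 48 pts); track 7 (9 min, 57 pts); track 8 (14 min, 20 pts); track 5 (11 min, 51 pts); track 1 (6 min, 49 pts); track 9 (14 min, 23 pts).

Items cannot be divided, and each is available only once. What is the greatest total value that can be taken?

157 pts

Check high-value combinations within 30 min:
- track 7+track 5+track 1: duration 9+11+6=26, value 57+51+49=157
- track 6+track 7+track 1: duration 12+9+6=27, value 48+57+49=154
- track 6+track 5+track 1: duration 12+11+6=29, value 48+51+49=148
Best: 157 pts.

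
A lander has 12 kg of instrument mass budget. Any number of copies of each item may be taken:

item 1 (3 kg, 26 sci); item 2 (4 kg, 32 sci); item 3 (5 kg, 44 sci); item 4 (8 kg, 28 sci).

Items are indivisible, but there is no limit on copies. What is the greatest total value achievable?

104 sci

Best value-per-unit is item 3 at 44/5; filling with it alone gives 2×44 = 88.
Optimal mix: 4×item 1 → mass 12, value 104.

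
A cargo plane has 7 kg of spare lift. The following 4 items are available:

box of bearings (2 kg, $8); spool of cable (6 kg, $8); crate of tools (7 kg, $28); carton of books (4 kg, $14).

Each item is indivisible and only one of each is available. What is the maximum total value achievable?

Check high-value combinations within 7 kg:
- crate of tools: weight 7, value 28
- box of bearings+carton of books: weight 2+4=6, value 8+14=22
- carton of books: weight 4, value 14
- box of bearings: weight 2, value 8
- spool of cable: weight 6, value 8
Best: $28.

$28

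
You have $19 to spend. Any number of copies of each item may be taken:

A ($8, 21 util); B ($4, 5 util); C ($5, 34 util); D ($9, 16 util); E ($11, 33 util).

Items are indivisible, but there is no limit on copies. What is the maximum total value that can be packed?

Best value-per-unit is C at 34/5; filling with it alone gives 3×34 = 102.
Optimal mix: 1×B + 3×C → cost 19, value 107.

107 util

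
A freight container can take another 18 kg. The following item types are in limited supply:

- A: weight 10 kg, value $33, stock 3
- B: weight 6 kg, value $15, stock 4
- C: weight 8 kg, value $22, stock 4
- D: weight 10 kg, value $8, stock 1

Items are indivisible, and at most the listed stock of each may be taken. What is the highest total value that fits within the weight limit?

$55

Top feasible selections:
- 1×A + 1×C: weight 18, value 55
- 1×A + 1×B: weight 16, value 48
- 3×B: weight 18, value 45
Best: $55.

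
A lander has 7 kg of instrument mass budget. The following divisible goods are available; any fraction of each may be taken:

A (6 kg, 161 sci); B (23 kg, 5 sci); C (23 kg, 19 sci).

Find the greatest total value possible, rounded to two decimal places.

Take in order of value per unit:
- A (161/6 per unit): all 6 → value 161, running total 161.00
- C (19/23 per unit): 1 of 23 → value 1×19/23 = 0.8261, running total 161.83
Total 161.83.

161.83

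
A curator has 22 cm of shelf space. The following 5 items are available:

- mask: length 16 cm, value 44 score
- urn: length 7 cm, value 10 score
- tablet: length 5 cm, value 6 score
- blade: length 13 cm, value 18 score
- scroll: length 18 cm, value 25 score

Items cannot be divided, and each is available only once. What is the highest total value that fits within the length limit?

Check high-value combinations within 22 cm:
- mask+tablet: length 16+5=21, value 44+6=50
- mask: length 16, value 44
- urn+blade: length 7+13=20, value 10+18=28
- scroll: length 18, value 25
Best: 50 score.

50 score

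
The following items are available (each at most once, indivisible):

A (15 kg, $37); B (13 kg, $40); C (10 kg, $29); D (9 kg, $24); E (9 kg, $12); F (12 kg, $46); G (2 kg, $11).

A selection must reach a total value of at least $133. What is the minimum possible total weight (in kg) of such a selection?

42

Subsets with value ≥ 133, sorted by total weight:
- A+B+F+G: weight 42, value 134
- B+C+D+F: weight 44, value 139
- B+D+E+F+G: weight 45, value 133
- B+C+D+F+G: weight 46, value 150
Minimum weight: 42 kg.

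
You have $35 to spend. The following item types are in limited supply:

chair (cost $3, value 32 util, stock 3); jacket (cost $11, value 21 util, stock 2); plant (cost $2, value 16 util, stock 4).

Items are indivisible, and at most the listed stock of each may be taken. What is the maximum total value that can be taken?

Top feasible selections:
- 3×chair + 1×jacket + 4×plant: cost 28, value 181
- 3×chair + 2×jacket + 2×plant: cost 35, value 170
- 3×chair + 1×jacket + 3×plant: cost 26, value 165
Best: 181 util.

181 util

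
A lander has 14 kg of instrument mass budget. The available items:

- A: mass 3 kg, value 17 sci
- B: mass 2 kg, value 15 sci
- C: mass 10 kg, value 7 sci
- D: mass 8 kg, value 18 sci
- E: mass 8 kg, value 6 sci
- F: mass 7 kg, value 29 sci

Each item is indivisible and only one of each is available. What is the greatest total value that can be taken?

Check high-value combinations within 14 kg:
- A+B+F: mass 3+2+7=12, value 17+15+29=61
- A+B+D: mass 3+2+8=13, value 17+15+18=50
- A+F: mass 3+7=10, value 17+29=46
- B+F: mass 2+7=9, value 15+29=44
- A+B+E: mass 3+2+8=13, value 17+15+6=38
Best: 61 sci.

61 sci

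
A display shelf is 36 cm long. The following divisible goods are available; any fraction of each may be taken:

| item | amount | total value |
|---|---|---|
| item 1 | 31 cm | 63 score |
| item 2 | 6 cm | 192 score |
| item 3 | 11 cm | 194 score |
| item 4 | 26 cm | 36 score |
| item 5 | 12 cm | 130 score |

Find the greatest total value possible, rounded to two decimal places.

530.23

Take in order of value per unit:
- item 2 (192/6 per unit): all 6 → value 192, running total 192.00
- item 3 (194/11 per unit): all 11 → value 194, running total 386.00
- item 5 (130/12 per unit): all 12 → value 130, running total 516.00
- item 1 (63/31 per unit): 7 of 31 → value 7×63/31 = 14.2258, running total 530.23
Total 530.23.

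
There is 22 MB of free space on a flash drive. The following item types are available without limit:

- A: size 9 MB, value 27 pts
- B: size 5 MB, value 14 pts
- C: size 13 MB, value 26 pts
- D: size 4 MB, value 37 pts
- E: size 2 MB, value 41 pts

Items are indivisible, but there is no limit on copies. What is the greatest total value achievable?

Best value-per-unit is E at 41/2, and filling with it alone uses size 11×2=22. No mix of the others beats 11×41 = 451.

451 pts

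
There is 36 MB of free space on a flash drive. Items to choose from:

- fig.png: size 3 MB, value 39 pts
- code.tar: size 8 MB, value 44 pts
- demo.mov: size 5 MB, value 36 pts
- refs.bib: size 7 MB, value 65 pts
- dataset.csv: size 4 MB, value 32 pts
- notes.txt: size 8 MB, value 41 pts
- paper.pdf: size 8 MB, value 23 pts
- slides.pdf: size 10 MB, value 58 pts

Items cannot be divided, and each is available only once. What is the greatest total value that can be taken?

257 pts

This is a 0/1 knapsack; check combinations near the capacity.
- fig.png+code.tar+demo.mov+refs.bib+dataset.csv+notes.txt: size 3+8+5+7+4+8=35, value 39+44+36+65+32+41=257
- fig.png+code.tar+refs.bib+notes.txt+slides.pdf: size 3+8+7+8+10=36, value 39+44+65+41+58=247
- fig.png+code.tar+demo.mov+refs.bib+slides.pdf: size 3+8+5+7+10=33, value 39+44+36+65+58=242
- fig.png+demo.mov+refs.bib+notes.txt+slides.pdf: size 3+5+7+8+10=33, value 39+36+65+41+58=239
- fig.png+code.tar+demo.mov+refs.bib+dataset.csv+paper.pdf: size 3+8+5+7+4+8=35, value 39+44+36+65+32+23=239
Best: 257 pts.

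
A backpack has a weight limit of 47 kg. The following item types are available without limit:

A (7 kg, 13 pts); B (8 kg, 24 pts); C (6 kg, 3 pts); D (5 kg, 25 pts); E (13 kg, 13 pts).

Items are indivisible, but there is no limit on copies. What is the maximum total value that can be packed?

225 pts

Best value-per-unit is D at 25/5, and filling with it alone uses weight 9×5=45. No mix of the others beats 9×25 = 225.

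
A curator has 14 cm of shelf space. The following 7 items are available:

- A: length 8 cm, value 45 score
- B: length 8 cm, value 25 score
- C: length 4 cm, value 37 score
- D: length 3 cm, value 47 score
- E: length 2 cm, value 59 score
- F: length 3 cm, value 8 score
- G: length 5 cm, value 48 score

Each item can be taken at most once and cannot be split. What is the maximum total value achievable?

This is a 0/1 knapsack; check combinations near the capacity.
- C+D+E+G: length 4+3+2+5=14, value 37+47+59+48=191
- D+E+F+G: length 3+2+3+5=13, value 47+59+8+48=162
- D+E+G: length 3+2+5=10, value 47+59+48=154
- C+E+F+G: length 4+2+3+5=14, value 37+59+8+48=152
- C+D+E+F: length 4+3+2+3=12, value 37+47+59+8=151
Best: 191 score.

191 score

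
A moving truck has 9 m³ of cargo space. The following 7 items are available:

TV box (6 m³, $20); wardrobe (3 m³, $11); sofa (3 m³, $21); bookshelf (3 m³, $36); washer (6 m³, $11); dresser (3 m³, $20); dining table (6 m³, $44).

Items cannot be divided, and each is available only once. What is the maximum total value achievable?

Check high-value combinations within 9 m³:
- bookshelf+dining table: volume 3+6=9, value 36+44=80
- sofa+bookshelf+dresser: volume 3+3+3=9, value 21+36+20=77
- wardrobe+sofa+bookshelf: volume 3+3+3=9, value 11+21+36=68
- wardrobe+bookshelf+dresser: volume 3+3+3=9, value 11+36+20=67
- sofa+dining table: volume 3+6=9, value 21+44=65
Best: $80.

$80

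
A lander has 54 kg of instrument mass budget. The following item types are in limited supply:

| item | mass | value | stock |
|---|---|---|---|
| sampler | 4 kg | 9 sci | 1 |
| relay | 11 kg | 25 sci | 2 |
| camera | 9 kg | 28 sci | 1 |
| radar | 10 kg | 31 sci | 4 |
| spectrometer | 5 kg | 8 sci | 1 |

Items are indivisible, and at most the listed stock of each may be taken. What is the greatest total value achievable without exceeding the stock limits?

Best selections within mass 54 and stock limits:
- 1×sampler + 1×camera + 4×radar: mass 53, value 161
- 1×camera + 4×radar + 1×spectrometer: mass 54, value 160
Best: 161 sci.

161 sci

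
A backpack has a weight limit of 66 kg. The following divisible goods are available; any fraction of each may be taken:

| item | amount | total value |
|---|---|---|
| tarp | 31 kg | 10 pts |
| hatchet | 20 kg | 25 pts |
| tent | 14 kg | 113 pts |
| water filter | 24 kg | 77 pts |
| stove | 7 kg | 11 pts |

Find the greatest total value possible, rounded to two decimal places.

226.32

Take in order of value per unit:
- tent (113/14 per unit): all 14 → value 113, running total 113.00
- water filter (77/24 per unit): all 24 → value 77, running total 190.00
- stove (11/7 per unit): all 7 → value 11, running total 201.00
- hatchet (25/20 per unit): all 20 → value 25, running total 226.00
- tarp (10/31 per unit): 1 of 31 → value 1×10/31 = 0.3226, running total 226.32
Total 226.32.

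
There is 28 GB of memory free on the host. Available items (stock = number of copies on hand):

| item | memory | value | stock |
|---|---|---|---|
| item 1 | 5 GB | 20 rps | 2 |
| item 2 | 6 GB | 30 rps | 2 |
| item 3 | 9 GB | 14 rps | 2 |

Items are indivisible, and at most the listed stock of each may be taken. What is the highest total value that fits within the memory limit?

100 rps

Best selections within memory 28 and stock limits:
- 2×item 1 + 2×item 2: memory 22, value 100
- 1×item 1 + 2×item 2 + 1×item 3: memory 26, value 94
- 2×item 1 + 1×item 2 + 1×item 3: memory 25, value 84
- 1×item 1 + 2×item 2: memory 17, value 80
Best: 100 rps.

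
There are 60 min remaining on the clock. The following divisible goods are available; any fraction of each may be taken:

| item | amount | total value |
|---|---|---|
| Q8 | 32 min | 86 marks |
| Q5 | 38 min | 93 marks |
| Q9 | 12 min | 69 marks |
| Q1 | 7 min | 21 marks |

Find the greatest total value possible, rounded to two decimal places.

198.03

Take in order of value per unit:
- Q9 (69/12 per unit): all 12 → value 69, running total 69.00
- Q1 (21/7 per unit): all 7 → value 21, running total 90.00
- Q8 (86/32 per unit): all 32 → value 86, running total 176.00
- Q5 (93/38 per unit): 9 of 38 → value 9×93/38 = 22.0263, running total 198.03
Total 198.03.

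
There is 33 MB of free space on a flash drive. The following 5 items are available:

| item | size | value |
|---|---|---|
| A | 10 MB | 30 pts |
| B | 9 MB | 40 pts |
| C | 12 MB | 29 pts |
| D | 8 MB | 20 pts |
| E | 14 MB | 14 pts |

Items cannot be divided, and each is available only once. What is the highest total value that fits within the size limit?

Check high-value combinations within 33 MB:
- A+B+C: size 10+9+12=31, value 30+40+29=99
- A+B+D: size 10+9+8=27, value 30+40+20=90
- B+C+D: size 9+12+8=29, value 40+29+20=89
Best: 99 pts.

99 pts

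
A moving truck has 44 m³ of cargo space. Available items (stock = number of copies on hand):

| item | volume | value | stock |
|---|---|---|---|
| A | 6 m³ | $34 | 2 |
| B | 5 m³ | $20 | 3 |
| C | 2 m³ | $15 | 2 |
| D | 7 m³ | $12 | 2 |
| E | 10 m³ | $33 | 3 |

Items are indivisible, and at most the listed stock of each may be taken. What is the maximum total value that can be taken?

$191

Top feasible selections:
- 2×A + 3×B + 2×C + 1×E: volume 41, value 191
- 2×A + 2×B + 1×C + 2×E: volume 44, value 189
Best: $191.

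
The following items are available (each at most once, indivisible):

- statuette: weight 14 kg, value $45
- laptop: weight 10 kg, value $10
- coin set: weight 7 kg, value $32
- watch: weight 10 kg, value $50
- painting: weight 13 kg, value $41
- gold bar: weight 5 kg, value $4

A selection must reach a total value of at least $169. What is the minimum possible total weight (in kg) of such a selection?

Subsets with value ≥ 169, sorted by total weight:
- statuette+coin set+watch+painting+gold bar: weight 49, value 172
- statuette+laptop+coin set+watch+painting: weight 54, value 178
- statuette+laptop+coin set+watch+painting+gold bar: weight 59, value 182
Minimum weight: 49 kg.

49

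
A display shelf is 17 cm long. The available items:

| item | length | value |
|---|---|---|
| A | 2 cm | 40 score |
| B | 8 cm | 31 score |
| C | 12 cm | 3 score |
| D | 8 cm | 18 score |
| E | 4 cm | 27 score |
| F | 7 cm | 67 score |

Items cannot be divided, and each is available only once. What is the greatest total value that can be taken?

138 score

Check high-value combinations within 17 cm:
- A+B+F: length 2+8+7=17, value 40+31+67=138
- A+E+F: length 2+4+7=13, value 40+27+67=134
- A+D+F: length 2+8+7=17, value 40+18+67=125
- A+F: length 2+7=9, value 40+67=107
Best: 138 score.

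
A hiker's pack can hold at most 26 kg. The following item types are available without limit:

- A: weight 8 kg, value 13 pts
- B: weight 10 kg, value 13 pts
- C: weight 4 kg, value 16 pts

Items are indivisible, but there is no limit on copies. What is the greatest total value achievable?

Best value-per-unit is C at 16/4, and filling with it alone uses weight 6×4=24. No mix of the others beats 6×16 = 96.

96 pts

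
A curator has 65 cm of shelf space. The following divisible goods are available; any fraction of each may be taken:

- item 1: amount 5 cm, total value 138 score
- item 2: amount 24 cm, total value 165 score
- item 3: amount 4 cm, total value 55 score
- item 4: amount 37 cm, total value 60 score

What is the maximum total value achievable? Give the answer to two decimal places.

409.89

Take in order of value per unit:
- item 1 (138/5 per unit): all 5 → value 138, running total 138.00
- item 3 (55/4 per unit): all 4 → value 55, running total 193.00
- item 2 (165/24 per unit): all 24 → value 165, running total 358.00
- item 4 (60/37 per unit): 32 of 37 → value 32×60/37 = 51.8919, running total 409.89
Total 409.89.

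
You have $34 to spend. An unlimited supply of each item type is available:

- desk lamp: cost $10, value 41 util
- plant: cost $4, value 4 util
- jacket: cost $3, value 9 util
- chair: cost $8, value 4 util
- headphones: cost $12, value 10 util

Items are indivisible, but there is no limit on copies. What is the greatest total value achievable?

Best value-per-unit is desk lamp at 41/10; filling with it alone gives 3×41 = 123.
Optimal mix: 3×desk lamp + 1×jacket → cost 33, value 132.

132 util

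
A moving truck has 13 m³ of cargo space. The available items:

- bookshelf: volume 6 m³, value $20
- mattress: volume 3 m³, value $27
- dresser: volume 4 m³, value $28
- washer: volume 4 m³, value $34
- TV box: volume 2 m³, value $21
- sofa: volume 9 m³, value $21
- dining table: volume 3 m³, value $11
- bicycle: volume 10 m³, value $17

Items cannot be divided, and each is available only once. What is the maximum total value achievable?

This is a 0/1 knapsack; check combinations near the capacity.
- mattress+dresser+washer+TV box: volume 3+4+4+2=13, value 27+28+34+21=110
- dresser+washer+TV box+dining table: volume 4+4+2+3=13, value 28+34+21+11=94
- mattress+washer+TV box+dining table: volume 3+4+2+3=12, value 27+34+21+11=93
- mattress+dresser+washer: volume 3+4+4=11, value 27+28+34=89
Best: $110.

$110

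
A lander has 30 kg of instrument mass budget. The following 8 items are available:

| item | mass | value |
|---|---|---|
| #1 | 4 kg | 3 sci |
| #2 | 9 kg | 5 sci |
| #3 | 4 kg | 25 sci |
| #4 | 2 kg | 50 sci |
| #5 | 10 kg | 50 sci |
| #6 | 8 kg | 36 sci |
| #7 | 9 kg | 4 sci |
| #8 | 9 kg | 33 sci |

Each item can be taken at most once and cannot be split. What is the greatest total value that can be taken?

This is a 0/1 knapsack; check combinations near the capacity.
- #4+#5+#6+#8: mass 2+10+8+9=29, value 50+50+36+33=169
- #1+#3+#4+#5+#6: mass 4+4+2+10+8=28, value 3+25+50+50+36=164
- #3+#4+#5+#6: mass 4+2+10+8=24, value 25+50+50+36=161
- #1+#3+#4+#5+#8: mass 4+4+2+10+9=29, value 3+25+50+50+33=161
- #3+#4+#5+#8: mass 4+2+10+9=25, value 25+50+50+33=158
Best: 169 sci.

169 sci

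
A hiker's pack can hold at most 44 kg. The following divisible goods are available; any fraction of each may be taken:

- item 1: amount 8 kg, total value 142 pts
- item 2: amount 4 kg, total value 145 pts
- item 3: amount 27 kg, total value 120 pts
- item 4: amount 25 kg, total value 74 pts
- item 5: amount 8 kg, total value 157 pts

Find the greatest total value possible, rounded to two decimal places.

550.67

Take in order of value per unit:
- item 2 (145/4 per unit): all 4 → value 145, running total 145.00
- item 5 (157/8 per unit): all 8 → value 157, running total 302.00
- item 1 (142/8 per unit): all 8 → value 142, running total 444.00
- item 3 (120/27 per unit): 24 of 27 → value 24×120/27 = 106.6667, running total 550.67
Total 550.67.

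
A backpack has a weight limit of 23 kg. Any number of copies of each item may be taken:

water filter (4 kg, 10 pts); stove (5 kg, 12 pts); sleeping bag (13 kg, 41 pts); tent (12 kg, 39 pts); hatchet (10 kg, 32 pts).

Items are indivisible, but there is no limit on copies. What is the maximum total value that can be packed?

Best value-per-unit is tent at 39/12; filling with it alone gives 1×39 = 39.
Optimal mix: 1×sleeping bag + 1×hatchet → weight 23, value 73.

73 pts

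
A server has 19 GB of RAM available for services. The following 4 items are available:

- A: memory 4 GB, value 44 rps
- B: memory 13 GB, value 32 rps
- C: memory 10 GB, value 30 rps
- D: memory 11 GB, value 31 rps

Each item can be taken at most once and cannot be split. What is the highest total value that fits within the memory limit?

76 rps

Check high-value combinations within 19 GB:
- A+B: memory 4+13=17, value 44+32=76
- A+D: memory 4+11=15, value 44+31=75
- A+C: memory 4+10=14, value 44+30=74
Best: 76 rps.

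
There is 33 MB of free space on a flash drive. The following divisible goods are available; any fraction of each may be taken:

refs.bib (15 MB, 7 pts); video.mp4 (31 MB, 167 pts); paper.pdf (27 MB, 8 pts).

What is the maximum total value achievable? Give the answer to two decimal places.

Take in order of value per unit:
- video.mp4 (167/31 per unit): all 31 → value 167, running total 167.00
- refs.bib (7/15 per unit): 2 of 15 → value 2×7/15 = 0.9333, running total 167.93
Total 167.93.

167.93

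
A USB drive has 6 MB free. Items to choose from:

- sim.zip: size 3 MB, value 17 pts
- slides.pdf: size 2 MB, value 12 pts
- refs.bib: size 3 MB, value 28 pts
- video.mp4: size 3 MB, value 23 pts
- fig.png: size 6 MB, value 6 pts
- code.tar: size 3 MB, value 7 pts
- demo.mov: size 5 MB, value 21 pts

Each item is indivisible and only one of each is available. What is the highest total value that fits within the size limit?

Check high-value combinations within 6 MB:
- refs.bib+video.mp4: size 3+3=6, value 28+23=51
- sim.zip+refs.bib: size 3+3=6, value 17+28=45
- slides.pdf+refs.bib: size 2+3=5, value 12+28=40
- sim.zip+video.mp4: size 3+3=6, value 17+23=40
- slides.pdf+video.mp4: size 2+3=5, value 12+23=35
Best: 51 pts.

51 pts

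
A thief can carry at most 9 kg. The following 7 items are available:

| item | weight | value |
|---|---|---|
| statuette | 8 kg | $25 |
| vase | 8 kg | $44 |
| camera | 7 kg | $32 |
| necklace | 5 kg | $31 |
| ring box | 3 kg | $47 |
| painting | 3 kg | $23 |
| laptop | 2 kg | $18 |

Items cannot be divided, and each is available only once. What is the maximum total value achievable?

$88

Check high-value combinations within 9 kg:
- ring box+painting+laptop: weight 3+3+2=8, value 47+23+18=88
- necklace+ring box: weight 5+3=8, value 31+47=78
- ring box+painting: weight 3+3=6, value 47+23=70
- ring box+laptop: weight 3+2=5, value 47+18=65
- necklace+painting: weight 5+3=8, value 31+23=54
Best: $88.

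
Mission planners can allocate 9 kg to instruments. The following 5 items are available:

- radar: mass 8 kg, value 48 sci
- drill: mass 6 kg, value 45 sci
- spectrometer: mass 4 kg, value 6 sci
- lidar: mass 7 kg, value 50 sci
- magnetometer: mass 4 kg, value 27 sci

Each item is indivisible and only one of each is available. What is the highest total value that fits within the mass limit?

This is a 0/1 knapsack; check combinations near the capacity.
- lidar: mass 7, value 50
- radar: mass 8, value 48
- drill: mass 6, value 45
Best: 50 sci.

50 sci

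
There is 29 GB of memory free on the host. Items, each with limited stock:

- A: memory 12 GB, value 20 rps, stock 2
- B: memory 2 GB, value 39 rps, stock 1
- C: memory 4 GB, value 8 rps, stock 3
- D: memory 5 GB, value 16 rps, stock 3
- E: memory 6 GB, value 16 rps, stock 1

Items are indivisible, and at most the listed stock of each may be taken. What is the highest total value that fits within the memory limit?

Best selections within memory 29 and stock limits:
- 1×B + 1×C + 3×D + 1×E: memory 27, value 111
- 1×B + 3×C + 3×D: memory 29, value 111
Best: 111 rps.

111 rps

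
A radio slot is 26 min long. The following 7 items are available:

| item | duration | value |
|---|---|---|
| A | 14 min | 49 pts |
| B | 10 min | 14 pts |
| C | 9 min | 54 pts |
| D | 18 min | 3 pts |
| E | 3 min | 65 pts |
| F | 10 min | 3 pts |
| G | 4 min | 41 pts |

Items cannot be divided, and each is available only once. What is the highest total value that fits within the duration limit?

Check high-value combinations within 26 min:
- B+C+E+G: duration 10+9+3+4=26, value 14+54+65+41=174
- A+C+E: duration 14+9+3=26, value 49+54+65=168
- C+E+F+G: duration 9+3+10+4=26, value 54+65+3+41=163
- C+E+G: duration 9+3+4=16, value 54+65+41=160
- A+E+G: duration 14+3+4=21, value 49+65+41=155
Best: 174 pts.

174 pts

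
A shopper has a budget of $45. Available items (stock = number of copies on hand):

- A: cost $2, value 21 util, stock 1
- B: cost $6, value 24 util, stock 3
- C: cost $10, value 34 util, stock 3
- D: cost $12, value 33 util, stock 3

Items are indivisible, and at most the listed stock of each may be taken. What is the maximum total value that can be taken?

171 util

Best selections within cost 45 and stock limits:
- 1×A + 2×B + 3×C: cost 44, value 171
- 1×A + 3×B + 2×C: cost 40, value 161
- 1×A + 3×B + 1×C + 1×D: cost 42, value 160
- 1×A + 3×B + 2×D: cost 44, value 159
Best: 171 util.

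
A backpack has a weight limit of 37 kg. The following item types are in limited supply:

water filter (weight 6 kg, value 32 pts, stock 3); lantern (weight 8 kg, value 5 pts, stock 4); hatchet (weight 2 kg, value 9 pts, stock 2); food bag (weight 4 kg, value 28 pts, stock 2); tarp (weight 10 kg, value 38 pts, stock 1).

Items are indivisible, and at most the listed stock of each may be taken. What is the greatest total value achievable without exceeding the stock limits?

Best selections within weight 37 and stock limits:
- 3×water filter + 2×food bag + 1×tarp: weight 36, value 190
- 3×water filter + 2×hatchet + 1×food bag + 1×tarp: weight 36, value 180
- 2×water filter + 2×hatchet + 2×food bag + 1×tarp: weight 34, value 176
- 3×water filter + 1×hatchet + 1×food bag + 1×tarp: weight 34, value 171
Best: 190 pts.

190 pts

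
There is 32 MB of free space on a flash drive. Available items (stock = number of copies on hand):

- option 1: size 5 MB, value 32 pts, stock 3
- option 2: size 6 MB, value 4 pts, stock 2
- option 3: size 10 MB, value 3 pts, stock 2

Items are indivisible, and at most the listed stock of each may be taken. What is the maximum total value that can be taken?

Top feasible selections:
- 3×option 1 + 2×option 2: size 27, value 104
- 3×option 1 + 1×option 2 + 1×option 3: size 31, value 103
- 3×option 1 + 1×option 2: size 21, value 100
Best: 104 pts.

104 pts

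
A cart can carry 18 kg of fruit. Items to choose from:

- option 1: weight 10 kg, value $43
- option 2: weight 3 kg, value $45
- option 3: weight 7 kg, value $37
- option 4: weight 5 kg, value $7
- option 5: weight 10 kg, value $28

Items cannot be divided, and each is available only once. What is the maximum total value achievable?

$95

This is a 0/1 knapsack; check combinations near the capacity.
- option 1+option 2+option 4: weight 10+3+5=18, value 43+45+7=95
- option 2+option 3+option 4: weight 3+7+5=15, value 45+37+7=89
- option 1+option 2: weight 10+3=13, value 43+45=88
- option 2+option 3: weight 3+7=10, value 45+37=82
Best: $95.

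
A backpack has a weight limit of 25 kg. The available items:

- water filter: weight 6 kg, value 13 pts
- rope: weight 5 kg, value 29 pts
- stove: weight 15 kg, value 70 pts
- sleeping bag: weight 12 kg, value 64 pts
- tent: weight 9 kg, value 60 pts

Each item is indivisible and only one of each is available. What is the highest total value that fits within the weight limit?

130 pts

Check high-value combinations within 25 kg:
- stove+tent: weight 15+9=24, value 70+60=130
- sleeping bag+tent: weight 12+9=21, value 64+60=124
- water filter+rope+sleeping bag: weight 6+5+12=23, value 13+29+64=106
- water filter+rope+tent: weight 6+5+9=20, value 13+29+60=102
Best: 130 pts.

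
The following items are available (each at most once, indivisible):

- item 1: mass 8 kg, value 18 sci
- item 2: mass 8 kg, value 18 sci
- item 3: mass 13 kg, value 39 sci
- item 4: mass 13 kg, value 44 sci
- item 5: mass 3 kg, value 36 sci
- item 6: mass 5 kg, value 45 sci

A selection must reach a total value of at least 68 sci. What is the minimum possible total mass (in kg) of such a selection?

Subsets with value ≥ 68, sorted by total mass:
- item 5+item 6: mass 8, value 81
- item 1+item 5+item 6: mass 16, value 99
- item 2+item 5+item 6: mass 16, value 99
Minimum mass: 8 kg.

8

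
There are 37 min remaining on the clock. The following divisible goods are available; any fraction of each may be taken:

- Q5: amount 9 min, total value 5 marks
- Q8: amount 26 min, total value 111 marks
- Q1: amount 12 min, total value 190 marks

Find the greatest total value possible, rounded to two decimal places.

Take in order of value per unit:
- Q1 (190/12 per unit): all 12 → value 190, running total 190.00
- Q8 (111/26 per unit): 25 of 26 → value 25×111/26 = 106.7308, running total 296.73
Total 296.73.

296.73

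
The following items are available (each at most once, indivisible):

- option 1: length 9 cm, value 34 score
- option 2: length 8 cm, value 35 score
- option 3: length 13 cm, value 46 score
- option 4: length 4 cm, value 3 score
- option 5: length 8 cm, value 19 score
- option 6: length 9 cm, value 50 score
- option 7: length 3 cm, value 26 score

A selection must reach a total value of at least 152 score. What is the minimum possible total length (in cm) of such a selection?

Subsets with value ≥ 152, sorted by total length:
- option 2+option 3+option 6+option 7: length 33, value 157
- option 1+option 3+option 6+option 7: length 34, value 156
Minimum length: 33 cm.

33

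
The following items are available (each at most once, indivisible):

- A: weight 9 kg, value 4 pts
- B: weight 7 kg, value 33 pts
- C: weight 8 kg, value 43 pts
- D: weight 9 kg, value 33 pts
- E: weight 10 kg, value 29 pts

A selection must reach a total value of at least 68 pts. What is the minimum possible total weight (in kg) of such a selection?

15

Subsets with value ≥ 68, sorted by total weight:
- B+C: weight 15, value 76
- C+D: weight 17, value 76
- C+E: weight 18, value 72
- B+C+D: weight 24, value 109
Minimum weight: 15 kg.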